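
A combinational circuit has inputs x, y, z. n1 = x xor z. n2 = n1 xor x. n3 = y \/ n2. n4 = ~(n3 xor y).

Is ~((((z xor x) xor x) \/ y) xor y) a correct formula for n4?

Yes

n1 = x xor z
n2 = n1 xor x = (x xor z) xor x
n3 = y \/ n2 = y \/ ((x xor z) xor x)
n4 = ~(n3 xor y) = ~((y \/ ((x xor z) xor x)) xor y)
At x=0, y=0, z=1: circuit gives 0, formula gives 0.
At x=0, y=0, z=0: circuit gives 1, formula gives 1.
Agrees on all 8 inputs.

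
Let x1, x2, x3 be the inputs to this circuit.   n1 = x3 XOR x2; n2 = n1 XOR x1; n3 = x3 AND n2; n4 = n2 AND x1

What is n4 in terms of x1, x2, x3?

n1 = x3 XOR x2
n2 = n1 XOR x1 = (x3 XOR x2) XOR x1
n4 = n2 AND x1 = ((x3 XOR x2) XOR x1) AND x1

((x3 XOR x2) XOR x1) AND x1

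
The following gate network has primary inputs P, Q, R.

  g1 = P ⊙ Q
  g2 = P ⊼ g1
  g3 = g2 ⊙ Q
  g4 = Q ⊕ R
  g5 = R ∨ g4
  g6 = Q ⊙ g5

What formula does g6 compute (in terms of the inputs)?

Q ⊙ (R ∨ (Q ⊕ R))

g4 = Q ⊕ R
g5 = R ∨ g4 = R ∨ (Q ⊕ R)
g6 = Q ⊙ g5 = Q ⊙ (R ∨ (Q ⊕ R))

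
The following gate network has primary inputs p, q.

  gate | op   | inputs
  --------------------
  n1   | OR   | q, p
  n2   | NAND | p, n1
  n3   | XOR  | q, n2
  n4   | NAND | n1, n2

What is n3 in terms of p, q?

n1 = q OR p
n2 = p NAND n1 = p NAND (q OR p)
n3 = q XOR n2 = q XOR (p NAND (q OR p))

q XOR (p NAND (q OR p))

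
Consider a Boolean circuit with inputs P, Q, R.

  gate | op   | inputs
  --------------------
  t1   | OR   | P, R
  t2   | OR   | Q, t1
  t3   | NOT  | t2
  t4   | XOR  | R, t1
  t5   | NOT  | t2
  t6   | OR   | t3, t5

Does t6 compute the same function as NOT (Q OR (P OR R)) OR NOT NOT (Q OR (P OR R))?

t1 = P OR R
t2 = Q OR t1 = Q OR (P OR R)
t3 = NOT t2 = NOT (Q OR (P OR R))
t5 = NOT t2 = NOT (Q OR (P OR R))
t6 = t3 OR t5 = NOT (Q OR (P OR R)) OR NOT (Q OR (P OR R))
At P=0, Q=0, R=1: circuit gives 0, formula gives 1.

No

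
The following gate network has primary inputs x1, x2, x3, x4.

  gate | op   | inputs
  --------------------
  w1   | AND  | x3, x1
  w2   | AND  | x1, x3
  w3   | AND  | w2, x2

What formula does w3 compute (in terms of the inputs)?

w2 = x1 AND x3
w3 = w2 AND x2 = (x1 AND x3) AND x2

(x1 AND x3) AND x2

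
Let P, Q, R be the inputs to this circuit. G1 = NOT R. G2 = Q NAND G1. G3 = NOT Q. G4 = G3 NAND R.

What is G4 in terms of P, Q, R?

NOT Q NAND R

G3 = NOT Q
G4 = G3 NAND R = NOT Q NAND R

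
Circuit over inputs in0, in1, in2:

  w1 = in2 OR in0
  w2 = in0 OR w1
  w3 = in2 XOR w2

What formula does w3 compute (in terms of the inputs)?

w1 = in2 OR in0
w2 = in0 OR w1 = in0 OR (in2 OR in0)
w3 = in2 XOR w2 = in2 XOR (in0 OR (in2 OR in0))

in2 XOR (in0 OR (in2 OR in0))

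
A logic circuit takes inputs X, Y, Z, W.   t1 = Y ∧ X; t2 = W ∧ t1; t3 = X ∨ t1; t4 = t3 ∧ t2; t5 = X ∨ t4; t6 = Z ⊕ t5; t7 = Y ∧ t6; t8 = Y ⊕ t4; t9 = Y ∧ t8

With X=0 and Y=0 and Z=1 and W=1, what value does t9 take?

0

t1 = 0 ∧ 0 = 0
t2 = 1 ∧ 0 = 0
t3 = 0 ∨ 0 = 0
t4 = 0 ∧ 0 = 0
t8 = 0 ⊕ 0 = 0
t9 = 0 ∧ 0 = 0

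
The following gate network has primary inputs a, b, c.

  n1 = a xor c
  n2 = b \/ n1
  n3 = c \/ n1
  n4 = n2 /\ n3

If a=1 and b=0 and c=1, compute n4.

0

n1 = 1 xor 1 = 0
n2 = 0 \/ 0 = 0
n3 = 1 \/ 0 = 1
n4 = 0 /\ 1 = 0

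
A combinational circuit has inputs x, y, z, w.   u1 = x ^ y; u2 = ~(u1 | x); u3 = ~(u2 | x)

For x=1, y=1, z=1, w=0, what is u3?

0

u1 = 1 ^ 1 = 0
u2 = ~(0 | 1) = 0
u3 = ~(0 | 1) = 0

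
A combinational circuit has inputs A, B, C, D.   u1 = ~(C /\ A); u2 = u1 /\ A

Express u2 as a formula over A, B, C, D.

u1 = ~(C /\ A)
u2 = u1 /\ A = (~(C /\ A)) /\ A

(~(C /\ A)) /\ A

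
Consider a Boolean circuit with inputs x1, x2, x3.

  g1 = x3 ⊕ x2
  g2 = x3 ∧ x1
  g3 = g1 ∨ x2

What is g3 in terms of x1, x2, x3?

(x3 ⊕ x2) ∨ x2

g1 = x3 ⊕ x2
g3 = g1 ∨ x2 = (x3 ⊕ x2) ∨ x2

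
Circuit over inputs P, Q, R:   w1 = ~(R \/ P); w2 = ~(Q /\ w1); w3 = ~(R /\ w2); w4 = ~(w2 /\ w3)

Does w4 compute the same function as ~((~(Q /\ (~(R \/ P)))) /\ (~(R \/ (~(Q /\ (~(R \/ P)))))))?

w1 = ~(R \/ P)
w2 = ~(Q /\ w1) = ~(Q /\ (~(R \/ P)))
w3 = ~(R /\ w2) = ~(R /\ (~(Q /\ (~(R \/ P)))))
w4 = ~(w2 /\ w3) = ~((~(Q /\ (~(R \/ P)))) /\ (~(R /\ (~(Q /\ (~(R \/ P)))))))
At P=0, Q=0, R=0: circuit gives 0, formula gives 1.

No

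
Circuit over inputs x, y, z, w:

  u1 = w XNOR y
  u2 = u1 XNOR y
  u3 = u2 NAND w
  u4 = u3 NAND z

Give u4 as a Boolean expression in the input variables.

(((w XNOR y) XNOR y) NAND w) NAND z

u1 = w XNOR y
u2 = u1 XNOR y = (w XNOR y) XNOR y
u3 = u2 NAND w = ((w XNOR y) XNOR y) NAND w
u4 = u3 NAND z = (((w XNOR y) XNOR y) NAND w) NAND z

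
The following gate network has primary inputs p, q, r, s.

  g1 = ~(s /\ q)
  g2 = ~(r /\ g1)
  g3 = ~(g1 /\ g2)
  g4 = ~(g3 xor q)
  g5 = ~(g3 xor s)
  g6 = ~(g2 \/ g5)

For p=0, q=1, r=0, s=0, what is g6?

g1 = ~(0 /\ 1) = 1
g2 = ~(0 /\ 1) = 1
g3 = ~(1 /\ 1) = 0
g5 = ~(0 xor 0) = 1
g6 = ~(1 \/ 1) = 0

0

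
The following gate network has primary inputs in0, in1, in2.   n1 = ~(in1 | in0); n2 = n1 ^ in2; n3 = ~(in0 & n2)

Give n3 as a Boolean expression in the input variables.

n1 = ~(in1 | in0)
n2 = n1 ^ in2 = (~(in1 | in0)) ^ in2
n3 = ~(in0 & n2) = ~(in0 & ((~(in1 | in0)) ^ in2))

~(in0 & ((~(in1 | in0)) ^ in2))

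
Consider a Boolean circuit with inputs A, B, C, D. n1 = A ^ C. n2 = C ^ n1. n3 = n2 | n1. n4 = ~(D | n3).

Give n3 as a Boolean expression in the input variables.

n1 = A ^ C
n2 = C ^ n1 = C ^ (A ^ C)
n3 = n2 | n1 = (C ^ (A ^ C)) | (A ^ C)

(C ^ (A ^ C)) | (A ^ C)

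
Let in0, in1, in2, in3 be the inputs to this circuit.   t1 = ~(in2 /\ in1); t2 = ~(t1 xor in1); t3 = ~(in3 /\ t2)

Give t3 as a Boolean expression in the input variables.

t1 = ~(in2 /\ in1)
t2 = ~(t1 xor in1) = ~((~(in2 /\ in1)) xor in1)
t3 = ~(in3 /\ t2) = ~(in3 /\ (~((~(in2 /\ in1)) xor in1)))

~(in3 /\ (~((~(in2 /\ in1)) xor in1)))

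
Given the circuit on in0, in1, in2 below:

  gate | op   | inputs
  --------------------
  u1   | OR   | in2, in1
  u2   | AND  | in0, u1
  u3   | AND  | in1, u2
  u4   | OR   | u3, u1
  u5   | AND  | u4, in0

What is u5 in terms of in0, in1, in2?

u1 = in2 OR in1
u2 = in0 AND u1 = in0 AND (in2 OR in1)
u3 = in1 AND u2 = in1 AND (in0 AND (in2 OR in1))
u4 = u3 OR u1 = (in1 AND (in0 AND (in2 OR in1))) OR (in2 OR in1)
u5 = u4 AND in0 = ((in1 AND (in0 AND (in2 OR in1))) OR (in2 OR in1)) AND in0

((in1 AND (in0 AND (in2 OR in1))) OR (in2 OR in1)) AND in0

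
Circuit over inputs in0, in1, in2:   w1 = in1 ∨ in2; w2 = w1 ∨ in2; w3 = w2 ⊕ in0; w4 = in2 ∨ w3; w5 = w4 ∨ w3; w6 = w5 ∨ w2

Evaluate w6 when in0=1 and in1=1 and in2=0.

1

w1 = 1 ∨ 0 = 1
w2 = 1 ∨ 0 = 1
w3 = 1 ⊕ 1 = 0
w4 = 0 ∨ 0 = 0
w5 = 0 ∨ 0 = 0
w6 = 0 ∨ 1 = 1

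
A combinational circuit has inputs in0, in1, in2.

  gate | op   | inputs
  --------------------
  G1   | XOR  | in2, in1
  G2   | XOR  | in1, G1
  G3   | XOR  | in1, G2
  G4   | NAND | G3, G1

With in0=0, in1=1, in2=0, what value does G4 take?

0

G1 = 0 XOR 1 = 1
G2 = 1 XOR 1 = 0
G3 = 1 XOR 0 = 1
G4 = 1 NAND 1 = 0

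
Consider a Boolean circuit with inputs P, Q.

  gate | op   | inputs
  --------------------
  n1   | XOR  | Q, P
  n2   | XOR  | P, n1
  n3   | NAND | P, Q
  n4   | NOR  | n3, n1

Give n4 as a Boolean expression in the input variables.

n1 = Q XOR P
n3 = P NAND Q
n4 = n3 NOR n1 = (P NAND Q) NOR (Q XOR P)

(P NAND Q) NOR (Q XOR P)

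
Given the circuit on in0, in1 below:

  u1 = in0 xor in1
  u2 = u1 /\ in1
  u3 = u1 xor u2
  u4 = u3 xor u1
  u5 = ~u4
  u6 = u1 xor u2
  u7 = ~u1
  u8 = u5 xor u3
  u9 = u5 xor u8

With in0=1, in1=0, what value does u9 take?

1

u1 = 1 xor 0 = 1
u2 = 1 /\ 0 = 0
u3 = 1 xor 0 = 1
u4 = 1 xor 1 = 0
u5 = ~0 = 1
u8 = 1 xor 1 = 0
u9 = 1 xor 0 = 1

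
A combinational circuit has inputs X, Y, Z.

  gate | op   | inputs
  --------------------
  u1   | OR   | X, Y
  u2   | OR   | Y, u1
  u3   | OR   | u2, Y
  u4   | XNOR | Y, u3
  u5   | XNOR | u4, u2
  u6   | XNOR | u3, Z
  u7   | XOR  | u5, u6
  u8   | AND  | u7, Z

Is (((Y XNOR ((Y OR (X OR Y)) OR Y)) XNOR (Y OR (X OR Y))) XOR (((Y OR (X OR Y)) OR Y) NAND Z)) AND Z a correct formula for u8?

No

u1 = X OR Y
u2 = Y OR u1 = Y OR (X OR Y)
u3 = u2 OR Y = (Y OR (X OR Y)) OR Y
u4 = Y XNOR u3 = Y XNOR ((Y OR (X OR Y)) OR Y)
u5 = u4 XNOR u2 = (Y XNOR ((Y OR (X OR Y)) OR Y)) XNOR (Y OR (X OR Y))
u6 = u3 XNOR Z = ((Y OR (X OR Y)) OR Y) XNOR Z
u7 = u5 XOR u6 = ((Y XNOR ((Y OR (X OR Y)) OR Y)) XNOR (Y OR (X OR Y))) XOR (((Y OR (X OR Y)) OR Y) XNOR Z)
u8 = u7 AND Z = (((Y XNOR ((Y OR (X OR Y)) OR Y)) XNOR (Y OR (X OR Y))) XOR (((Y OR (X OR Y)) OR Y) XNOR Z)) AND Z
At X=0, Y=0, Z=1: circuit gives 0, formula gives 1.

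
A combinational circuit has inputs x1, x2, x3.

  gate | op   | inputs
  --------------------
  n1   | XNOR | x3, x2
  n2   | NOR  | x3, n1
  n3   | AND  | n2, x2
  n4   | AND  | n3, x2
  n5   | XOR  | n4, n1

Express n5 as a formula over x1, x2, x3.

(((x3 NOR (x3 XNOR x2)) AND x2) AND x2) XOR (x3 XNOR x2)

n1 = x3 XNOR x2
n2 = x3 NOR n1 = x3 NOR (x3 XNOR x2)
n3 = n2 AND x2 = (x3 NOR (x3 XNOR x2)) AND x2
n4 = n3 AND x2 = ((x3 NOR (x3 XNOR x2)) AND x2) AND x2
n5 = n4 XOR n1 = (((x3 NOR (x3 XNOR x2)) AND x2) AND x2) XOR (x3 XNOR x2)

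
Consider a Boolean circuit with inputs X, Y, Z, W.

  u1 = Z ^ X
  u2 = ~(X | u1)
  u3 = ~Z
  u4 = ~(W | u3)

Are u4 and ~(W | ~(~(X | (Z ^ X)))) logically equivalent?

No

u3 = ~Z
u4 = ~(W | u3) = ~(W | ~Z)
At X=0, Y=0, Z=0, W=0: circuit gives 0, formula gives 1.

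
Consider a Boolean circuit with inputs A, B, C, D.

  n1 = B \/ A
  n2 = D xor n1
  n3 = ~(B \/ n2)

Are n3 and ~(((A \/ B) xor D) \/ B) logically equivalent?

n1 = B \/ A
n2 = D xor n1 = D xor (B \/ A)
n3 = ~(B \/ n2) = ~(B \/ (D xor (B \/ A)))
At A=0, B=0, C=0, D=1: circuit gives 0, formula gives 0.
At A=0, B=0, C=0, D=0: circuit gives 1, formula gives 1.
Agrees on all 16 inputs.

Yes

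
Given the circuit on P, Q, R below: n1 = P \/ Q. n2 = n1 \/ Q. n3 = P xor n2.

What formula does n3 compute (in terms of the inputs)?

P xor ((P \/ Q) \/ Q)

n1 = P \/ Q
n2 = n1 \/ Q = (P \/ Q) \/ Q
n3 = P xor n2 = P xor ((P \/ Q) \/ Q)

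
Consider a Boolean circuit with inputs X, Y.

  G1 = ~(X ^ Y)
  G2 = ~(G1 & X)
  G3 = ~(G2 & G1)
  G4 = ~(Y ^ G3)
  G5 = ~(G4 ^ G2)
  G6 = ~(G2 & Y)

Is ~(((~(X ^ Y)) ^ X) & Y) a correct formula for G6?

No

G1 = ~(X ^ Y)
G2 = ~(G1 & X) = ~((~(X ^ Y)) & X)
G6 = ~(G2 & Y) = ~((~((~(X ^ Y)) & X)) & Y)
At X=0, Y=1: circuit gives 0, formula gives 1.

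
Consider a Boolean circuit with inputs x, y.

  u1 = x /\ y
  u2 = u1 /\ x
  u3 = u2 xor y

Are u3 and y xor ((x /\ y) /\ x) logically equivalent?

u1 = x /\ y
u2 = u1 /\ x = (x /\ y) /\ x
u3 = u2 xor y = ((x /\ y) /\ x) xor y
At x=0, y=0: circuit gives 0, formula gives 0.
At x=0, y=1: circuit gives 1, formula gives 1.
Agrees on all 4 inputs.

Yes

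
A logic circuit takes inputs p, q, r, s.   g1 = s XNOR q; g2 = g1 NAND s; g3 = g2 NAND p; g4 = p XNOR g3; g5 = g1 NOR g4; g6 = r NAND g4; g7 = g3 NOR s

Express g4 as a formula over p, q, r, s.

p XNOR (((s XNOR q) NAND s) NAND p)

g1 = s XNOR q
g2 = g1 NAND s = (s XNOR q) NAND s
g3 = g2 NAND p = ((s XNOR q) NAND s) NAND p
g4 = p XNOR g3 = p XNOR (((s XNOR q) NAND s) NAND p)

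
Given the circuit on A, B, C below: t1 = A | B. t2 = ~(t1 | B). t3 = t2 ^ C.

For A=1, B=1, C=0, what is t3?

0

t1 = 1 | 1 = 1
t2 = ~(1 | 1) = 0
t3 = 0 ^ 0 = 0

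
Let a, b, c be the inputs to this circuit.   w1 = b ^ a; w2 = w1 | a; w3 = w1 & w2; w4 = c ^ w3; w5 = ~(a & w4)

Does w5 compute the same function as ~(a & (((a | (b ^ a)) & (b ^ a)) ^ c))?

Yes

w1 = b ^ a
w2 = w1 | a = (b ^ a) | a
w3 = w1 & w2 = (b ^ a) & ((b ^ a) | a)
w4 = c ^ w3 = c ^ ((b ^ a) & ((b ^ a) | a))
w5 = ~(a & w4) = ~(a & (c ^ ((b ^ a) & ((b ^ a) | a))))
At a=1, b=0, c=0: circuit gives 0, formula gives 0.
At a=0, b=0, c=0: circuit gives 1, formula gives 1.
Agrees on all 8 inputs.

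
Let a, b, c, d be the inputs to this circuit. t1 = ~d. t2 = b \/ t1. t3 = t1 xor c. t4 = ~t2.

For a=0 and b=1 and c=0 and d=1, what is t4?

t1 = ~1 = 0
t2 = 1 \/ 0 = 1
t4 = ~1 = 0

0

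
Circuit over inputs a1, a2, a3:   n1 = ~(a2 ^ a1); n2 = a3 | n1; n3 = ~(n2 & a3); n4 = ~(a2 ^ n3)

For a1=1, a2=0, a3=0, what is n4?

n1 = ~(0 ^ 1) = 0
n2 = 0 | 0 = 0
n3 = ~(0 & 0) = 1
n4 = ~(0 ^ 1) = 0

0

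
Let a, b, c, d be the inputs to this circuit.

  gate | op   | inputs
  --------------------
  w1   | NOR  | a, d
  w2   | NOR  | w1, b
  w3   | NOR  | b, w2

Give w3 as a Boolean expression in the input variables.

b NOR ((a NOR d) NOR b)

w1 = a NOR d
w2 = w1 NOR b = (a NOR d) NOR b
w3 = b NOR w2 = b NOR ((a NOR d) NOR b)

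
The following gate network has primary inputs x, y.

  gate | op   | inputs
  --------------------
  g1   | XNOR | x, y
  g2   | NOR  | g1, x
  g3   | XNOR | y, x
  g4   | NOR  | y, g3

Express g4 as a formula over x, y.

g3 = y XNOR x
g4 = y NOR g3 = y NOR (y XNOR x)

y NOR (y XNOR x)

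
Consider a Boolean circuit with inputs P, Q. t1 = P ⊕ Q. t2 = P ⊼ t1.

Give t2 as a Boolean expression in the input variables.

t1 = P ⊕ Q
t2 = P ⊼ t1 = P ⊼ (P ⊕ Q)

P ⊼ (P ⊕ Q)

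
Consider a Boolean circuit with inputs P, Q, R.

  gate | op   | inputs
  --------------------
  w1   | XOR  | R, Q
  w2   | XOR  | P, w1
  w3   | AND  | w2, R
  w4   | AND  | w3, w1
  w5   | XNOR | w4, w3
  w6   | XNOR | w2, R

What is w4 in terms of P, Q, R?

w1 = R XOR Q
w2 = P XOR w1 = P XOR (R XOR Q)
w3 = w2 AND R = (P XOR (R XOR Q)) AND R
w4 = w3 AND w1 = ((P XOR (R XOR Q)) AND R) AND (R XOR Q)

((P XOR (R XOR Q)) AND R) AND (R XOR Q)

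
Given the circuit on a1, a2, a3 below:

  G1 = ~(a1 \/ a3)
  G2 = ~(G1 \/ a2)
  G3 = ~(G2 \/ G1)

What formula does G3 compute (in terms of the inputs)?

G1 = ~(a1 \/ a3)
G2 = ~(G1 \/ a2) = ~((~(a1 \/ a3)) \/ a2)
G3 = ~(G2 \/ G1) = ~((~((~(a1 \/ a3)) \/ a2)) \/ (~(a1 \/ a3)))

~((~((~(a1 \/ a3)) \/ a2)) \/ (~(a1 \/ a3)))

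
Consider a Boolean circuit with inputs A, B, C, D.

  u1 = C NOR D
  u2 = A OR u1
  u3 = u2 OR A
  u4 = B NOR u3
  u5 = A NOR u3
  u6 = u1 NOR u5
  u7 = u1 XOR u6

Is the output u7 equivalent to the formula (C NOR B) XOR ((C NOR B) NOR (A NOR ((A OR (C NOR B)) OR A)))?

u1 = C NOR D
u2 = A OR u1 = A OR (C NOR D)
u3 = u2 OR A = (A OR (C NOR D)) OR A
u5 = A NOR u3 = A NOR ((A OR (C NOR D)) OR A)
u6 = u1 NOR u5 = (C NOR D) NOR (A NOR ((A OR (C NOR D)) OR A))
u7 = u1 XOR u6 = (C NOR D) XOR ((C NOR D) NOR (A NOR ((A OR (C NOR D)) OR A)))
At A=0, B=0, C=0, D=1: circuit gives 0, formula gives 1.

No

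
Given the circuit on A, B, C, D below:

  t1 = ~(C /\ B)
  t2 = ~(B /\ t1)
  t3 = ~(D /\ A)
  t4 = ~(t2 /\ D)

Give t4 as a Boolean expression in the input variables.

t1 = ~(C /\ B)
t2 = ~(B /\ t1) = ~(B /\ (~(C /\ B)))
t4 = ~(t2 /\ D) = ~((~(B /\ (~(C /\ B)))) /\ D)

~((~(B /\ (~(C /\ B)))) /\ D)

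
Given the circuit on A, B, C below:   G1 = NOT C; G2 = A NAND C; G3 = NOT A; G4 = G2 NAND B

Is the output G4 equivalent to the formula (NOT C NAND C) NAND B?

G2 = A NAND C
G4 = G2 NAND B = (A NAND C) NAND B
At A=1, B=1, C=1: circuit gives 1, formula gives 0.

No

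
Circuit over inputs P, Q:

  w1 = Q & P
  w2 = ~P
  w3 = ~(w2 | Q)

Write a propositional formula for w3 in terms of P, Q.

w2 = ~P
w3 = ~(w2 | Q) = ~(~P | Q)

~(~P | Q)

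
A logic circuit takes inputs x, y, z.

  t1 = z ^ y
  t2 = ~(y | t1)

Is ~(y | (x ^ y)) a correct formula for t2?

t1 = z ^ y
t2 = ~(y | t1) = ~(y | (z ^ y))
At x=0, y=0, z=1: circuit gives 0, formula gives 1.

No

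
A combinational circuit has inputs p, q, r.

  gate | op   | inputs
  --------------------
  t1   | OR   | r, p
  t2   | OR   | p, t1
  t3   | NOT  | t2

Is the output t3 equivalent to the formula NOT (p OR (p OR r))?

t1 = r OR p
t2 = p OR t1 = p OR (r OR p)
t3 = NOT t2 = NOT (p OR (r OR p))
At p=0, q=0, r=1: circuit gives 0, formula gives 0.
At p=0, q=0, r=0: circuit gives 1, formula gives 1.
Agrees on all 8 inputs.

Yes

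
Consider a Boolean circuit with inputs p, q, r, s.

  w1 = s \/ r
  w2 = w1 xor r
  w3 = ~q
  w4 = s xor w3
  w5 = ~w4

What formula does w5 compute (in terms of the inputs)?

w3 = ~q
w4 = s xor w3 = s xor ~q
w5 = ~w4 = ~(s xor ~q)

~(s xor ~q)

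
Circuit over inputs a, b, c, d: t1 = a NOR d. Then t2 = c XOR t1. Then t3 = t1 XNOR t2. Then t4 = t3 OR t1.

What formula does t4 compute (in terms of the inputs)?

((a NOR d) XNOR (c XOR (a NOR d))) OR (a NOR d)

t1 = a NOR d
t2 = c XOR t1 = c XOR (a NOR d)
t3 = t1 XNOR t2 = (a NOR d) XNOR (c XOR (a NOR d))
t4 = t3 OR t1 = ((a NOR d) XNOR (c XOR (a NOR d))) OR (a NOR d)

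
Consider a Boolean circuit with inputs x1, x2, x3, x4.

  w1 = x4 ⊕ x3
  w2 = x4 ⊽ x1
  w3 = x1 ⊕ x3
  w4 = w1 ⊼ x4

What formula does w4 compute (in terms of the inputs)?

(x4 ⊕ x3) ⊼ x4

w1 = x4 ⊕ x3
w4 = w1 ⊼ x4 = (x4 ⊕ x3) ⊼ x4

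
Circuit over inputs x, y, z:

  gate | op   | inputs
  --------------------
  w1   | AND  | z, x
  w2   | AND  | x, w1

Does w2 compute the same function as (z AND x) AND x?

w1 = z AND x
w2 = x AND w1 = x AND (z AND x)
At x=0, y=0, z=0: circuit gives 0, formula gives 0.
At x=1, y=0, z=1: circuit gives 1, formula gives 1.
Agrees on all 8 inputs.

Yes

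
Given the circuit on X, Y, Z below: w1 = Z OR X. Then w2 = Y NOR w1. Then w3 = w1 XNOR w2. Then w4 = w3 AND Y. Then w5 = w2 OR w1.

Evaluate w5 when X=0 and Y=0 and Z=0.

1

w1 = 0 OR 0 = 0
w2 = 0 NOR 0 = 1
w5 = 1 OR 0 = 1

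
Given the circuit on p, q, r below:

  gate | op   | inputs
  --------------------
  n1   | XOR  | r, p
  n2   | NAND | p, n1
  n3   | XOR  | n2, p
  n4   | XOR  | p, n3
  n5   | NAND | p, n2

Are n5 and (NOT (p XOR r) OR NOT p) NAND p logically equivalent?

n1 = r XOR p
n2 = p NAND n1 = p NAND (r XOR p)
n5 = p NAND n2 = p NAND (p NAND (r XOR p))
At p=1, q=0, r=1: circuit gives 0, formula gives 0.
At p=0, q=0, r=0: circuit gives 1, formula gives 1.
Agrees on all 8 inputs.

Yes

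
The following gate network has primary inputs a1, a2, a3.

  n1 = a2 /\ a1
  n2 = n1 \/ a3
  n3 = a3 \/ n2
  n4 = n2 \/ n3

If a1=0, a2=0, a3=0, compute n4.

n1 = 0 /\ 0 = 0
n2 = 0 \/ 0 = 0
n3 = 0 \/ 0 = 0
n4 = 0 \/ 0 = 0

0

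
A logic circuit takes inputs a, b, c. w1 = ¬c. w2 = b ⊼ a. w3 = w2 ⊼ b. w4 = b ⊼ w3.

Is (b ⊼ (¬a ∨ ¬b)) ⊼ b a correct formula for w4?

w2 = b ⊼ a
w3 = w2 ⊼ b = (b ⊼ a) ⊼ b
w4 = b ⊼ w3 = b ⊼ ((b ⊼ a) ⊼ b)
At a=1, b=1, c=0: circuit gives 0, formula gives 0.
At a=0, b=0, c=0: circuit gives 1, formula gives 1.
Agrees on all 8 inputs.

Yes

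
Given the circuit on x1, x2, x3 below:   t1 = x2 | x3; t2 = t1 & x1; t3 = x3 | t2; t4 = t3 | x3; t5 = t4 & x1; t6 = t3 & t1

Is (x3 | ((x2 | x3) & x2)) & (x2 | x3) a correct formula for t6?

No

t1 = x2 | x3
t2 = t1 & x1 = (x2 | x3) & x1
t3 = x3 | t2 = x3 | ((x2 | x3) & x1)
t6 = t3 & t1 = (x3 | ((x2 | x3) & x1)) & (x2 | x3)
At x1=0, x2=1, x3=0: circuit gives 0, formula gives 1.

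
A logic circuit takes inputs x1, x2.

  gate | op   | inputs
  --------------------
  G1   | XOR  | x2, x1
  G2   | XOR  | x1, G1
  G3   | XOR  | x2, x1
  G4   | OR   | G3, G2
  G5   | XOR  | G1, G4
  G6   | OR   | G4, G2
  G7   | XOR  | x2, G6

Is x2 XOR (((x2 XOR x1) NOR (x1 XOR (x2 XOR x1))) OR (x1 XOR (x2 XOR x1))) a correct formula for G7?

G1 = x2 XOR x1
G2 = x1 XOR G1 = x1 XOR (x2 XOR x1)
G3 = x2 XOR x1
G4 = G3 OR G2 = (x2 XOR x1) OR (x1 XOR (x2 XOR x1))
G6 = G4 OR G2 = ((x2 XOR x1) OR (x1 XOR (x2 XOR x1))) OR (x1 XOR (x2 XOR x1))
G7 = x2 XOR G6 = x2 XOR (((x2 XOR x1) OR (x1 XOR (x2 XOR x1))) OR (x1 XOR (x2 XOR x1)))
At x1=0, x2=0: circuit gives 0, formula gives 1.

No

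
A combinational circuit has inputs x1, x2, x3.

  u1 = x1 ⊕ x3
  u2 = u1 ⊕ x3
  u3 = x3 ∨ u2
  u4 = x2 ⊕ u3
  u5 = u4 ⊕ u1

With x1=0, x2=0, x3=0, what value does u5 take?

u1 = 0 ⊕ 0 = 0
u2 = 0 ⊕ 0 = 0
u3 = 0 ∨ 0 = 0
u4 = 0 ⊕ 0 = 0
u5 = 0 ⊕ 0 = 0

0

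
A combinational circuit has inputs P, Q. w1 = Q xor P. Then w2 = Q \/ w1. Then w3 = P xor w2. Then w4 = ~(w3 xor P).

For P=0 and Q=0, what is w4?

1

w1 = 0 xor 0 = 0
w2 = 0 \/ 0 = 0
w3 = 0 xor 0 = 0
w4 = ~(0 xor 0) = 1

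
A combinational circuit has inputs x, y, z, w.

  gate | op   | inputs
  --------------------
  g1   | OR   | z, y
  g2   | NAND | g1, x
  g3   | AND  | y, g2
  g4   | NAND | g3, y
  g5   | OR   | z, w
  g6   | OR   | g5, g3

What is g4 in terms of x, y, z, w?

(y AND ((z OR y) NAND x)) NAND y

g1 = z OR y
g2 = g1 NAND x = (z OR y) NAND x
g3 = y AND g2 = y AND ((z OR y) NAND x)
g4 = g3 NAND y = (y AND ((z OR y) NAND x)) NAND y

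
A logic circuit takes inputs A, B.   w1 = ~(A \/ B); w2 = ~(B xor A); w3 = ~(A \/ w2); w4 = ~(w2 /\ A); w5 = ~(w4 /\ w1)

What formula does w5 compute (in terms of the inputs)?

w1 = ~(A \/ B)
w2 = ~(B xor A)
w4 = ~(w2 /\ A) = ~((~(B xor A)) /\ A)
w5 = ~(w4 /\ w1) = ~((~((~(B xor A)) /\ A)) /\ (~(A \/ B)))

~((~((~(B xor A)) /\ A)) /\ (~(A \/ B)))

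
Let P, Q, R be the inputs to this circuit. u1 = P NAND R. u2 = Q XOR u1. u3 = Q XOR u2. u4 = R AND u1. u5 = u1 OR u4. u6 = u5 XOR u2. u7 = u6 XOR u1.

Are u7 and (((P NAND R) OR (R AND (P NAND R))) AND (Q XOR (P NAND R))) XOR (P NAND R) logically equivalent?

No

u1 = P NAND R
u2 = Q XOR u1 = Q XOR (P NAND R)
u4 = R AND u1 = R AND (P NAND R)
u5 = u1 OR u4 = (P NAND R) OR (R AND (P NAND R))
u6 = u5 XOR u2 = ((P NAND R) OR (R AND (P NAND R))) XOR (Q XOR (P NAND R))
u7 = u6 XOR u1 = (((P NAND R) OR (R AND (P NAND R))) XOR (Q XOR (P NAND R))) XOR (P NAND R)
At P=0, Q=0, R=0: circuit gives 1, formula gives 0.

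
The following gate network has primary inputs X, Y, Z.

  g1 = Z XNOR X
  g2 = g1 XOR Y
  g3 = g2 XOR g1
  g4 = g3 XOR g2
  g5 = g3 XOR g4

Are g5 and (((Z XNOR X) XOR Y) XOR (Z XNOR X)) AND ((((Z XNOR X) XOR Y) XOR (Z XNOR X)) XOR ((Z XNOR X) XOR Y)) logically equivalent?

g1 = Z XNOR X
g2 = g1 XOR Y = (Z XNOR X) XOR Y
g3 = g2 XOR g1 = ((Z XNOR X) XOR Y) XOR (Z XNOR X)
g4 = g3 XOR g2 = (((Z XNOR X) XOR Y) XOR (Z XNOR X)) XOR ((Z XNOR X) XOR Y)
g5 = g3 XOR g4 = (((Z XNOR X) XOR Y) XOR (Z XNOR X)) XOR ((((Z XNOR X) XOR Y) XOR (Z XNOR X)) XOR ((Z XNOR X) XOR Y))
At X=0, Y=0, Z=0: circuit gives 1, formula gives 0.

No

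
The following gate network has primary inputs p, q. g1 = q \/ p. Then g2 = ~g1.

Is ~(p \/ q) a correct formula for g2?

g1 = q \/ p
g2 = ~g1 = ~(q \/ p)
At p=0, q=1: circuit gives 0, formula gives 0.
At p=0, q=0: circuit gives 1, formula gives 1.
Agrees on all 4 inputs.

Yes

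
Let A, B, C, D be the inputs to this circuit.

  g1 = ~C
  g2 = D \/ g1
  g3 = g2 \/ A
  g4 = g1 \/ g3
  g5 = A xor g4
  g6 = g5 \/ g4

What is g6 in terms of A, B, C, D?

g1 = ~C
g2 = D \/ g1 = D \/ ~C
g3 = g2 \/ A = (D \/ ~C) \/ A
g4 = g1 \/ g3 = ~C \/ ((D \/ ~C) \/ A)
g5 = A xor g4 = A xor (~C \/ ((D \/ ~C) \/ A))
g6 = g5 \/ g4 = (A xor (~C \/ ((D \/ ~C) \/ A))) \/ (~C \/ ((D \/ ~C) \/ A))

(A xor (~C \/ ((D \/ ~C) \/ A))) \/ (~C \/ ((D \/ ~C) \/ A))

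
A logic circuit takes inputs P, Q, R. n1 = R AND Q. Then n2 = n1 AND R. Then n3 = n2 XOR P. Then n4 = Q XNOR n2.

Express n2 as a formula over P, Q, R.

(R AND Q) AND R

n1 = R AND Q
n2 = n1 AND R = (R AND Q) AND R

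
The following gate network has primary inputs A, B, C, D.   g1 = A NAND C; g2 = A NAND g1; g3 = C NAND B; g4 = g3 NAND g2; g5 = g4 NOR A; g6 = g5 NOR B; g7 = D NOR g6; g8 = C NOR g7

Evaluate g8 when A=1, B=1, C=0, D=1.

g1 = 1 NAND 0 = 1
g2 = 1 NAND 1 = 0
g3 = 0 NAND 1 = 1
g4 = 1 NAND 0 = 1
g5 = 1 NOR 1 = 0
g6 = 0 NOR 1 = 0
g7 = 1 NOR 0 = 0
g8 = 0 NOR 0 = 1

1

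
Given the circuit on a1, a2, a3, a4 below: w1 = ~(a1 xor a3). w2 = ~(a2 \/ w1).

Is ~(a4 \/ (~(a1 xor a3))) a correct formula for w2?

No

w1 = ~(a1 xor a3)
w2 = ~(a2 \/ w1) = ~(a2 \/ (~(a1 xor a3)))
At a1=0, a2=0, a3=1, a4=1: circuit gives 1, formula gives 0.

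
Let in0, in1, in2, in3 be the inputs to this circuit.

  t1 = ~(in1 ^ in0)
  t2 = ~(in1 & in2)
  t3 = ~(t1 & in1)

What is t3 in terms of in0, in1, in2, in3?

t1 = ~(in1 ^ in0)
t3 = ~(t1 & in1) = ~((~(in1 ^ in0)) & in1)

~((~(in1 ^ in0)) & in1)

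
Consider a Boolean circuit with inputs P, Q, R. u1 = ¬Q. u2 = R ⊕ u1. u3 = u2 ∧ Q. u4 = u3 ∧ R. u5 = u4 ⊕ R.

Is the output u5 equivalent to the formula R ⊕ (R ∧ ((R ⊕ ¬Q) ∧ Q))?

u1 = ¬Q
u2 = R ⊕ u1 = R ⊕ ¬Q
u3 = u2 ∧ Q = (R ⊕ ¬Q) ∧ Q
u4 = u3 ∧ R = ((R ⊕ ¬Q) ∧ Q) ∧ R
u5 = u4 ⊕ R = (((R ⊕ ¬Q) ∧ Q) ∧ R) ⊕ R
At P=0, Q=0, R=0: circuit gives 0, formula gives 0.
At P=0, Q=0, R=1: circuit gives 1, formula gives 1.
Agrees on all 8 inputs.

Yes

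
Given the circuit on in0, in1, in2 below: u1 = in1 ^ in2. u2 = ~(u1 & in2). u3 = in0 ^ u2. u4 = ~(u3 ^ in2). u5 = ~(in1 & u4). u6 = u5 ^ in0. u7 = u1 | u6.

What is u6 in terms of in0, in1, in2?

(~(in1 & (~((in0 ^ (~((in1 ^ in2) & in2))) ^ in2)))) ^ in0

u1 = in1 ^ in2
u2 = ~(u1 & in2) = ~((in1 ^ in2) & in2)
u3 = in0 ^ u2 = in0 ^ (~((in1 ^ in2) & in2))
u4 = ~(u3 ^ in2) = ~((in0 ^ (~((in1 ^ in2) & in2))) ^ in2)
u5 = ~(in1 & u4) = ~(in1 & (~((in0 ^ (~((in1 ^ in2) & in2))) ^ in2)))
u6 = u5 ^ in0 = (~(in1 & (~((in0 ^ (~((in1 ^ in2) & in2))) ^ in2)))) ^ in0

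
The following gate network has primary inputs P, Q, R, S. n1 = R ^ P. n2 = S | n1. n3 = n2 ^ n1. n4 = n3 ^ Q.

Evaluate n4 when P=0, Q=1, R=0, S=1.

n1 = 0 ^ 0 = 0
n2 = 1 | 0 = 1
n3 = 1 ^ 0 = 1
n4 = 1 ^ 1 = 0

0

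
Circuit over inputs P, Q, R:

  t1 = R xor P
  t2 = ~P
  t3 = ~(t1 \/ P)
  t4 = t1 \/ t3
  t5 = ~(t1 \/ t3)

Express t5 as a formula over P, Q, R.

~((R xor P) \/ (~((R xor P) \/ P)))

t1 = R xor P
t3 = ~(t1 \/ P) = ~((R xor P) \/ P)
t5 = ~(t1 \/ t3) = ~((R xor P) \/ (~((R xor P) \/ P)))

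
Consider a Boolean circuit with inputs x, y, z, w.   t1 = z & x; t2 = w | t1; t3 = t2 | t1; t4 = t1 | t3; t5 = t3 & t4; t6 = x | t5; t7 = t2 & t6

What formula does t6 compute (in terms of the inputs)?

t1 = z & x
t2 = w | t1 = w | (z & x)
t3 = t2 | t1 = (w | (z & x)) | (z & x)
t4 = t1 | t3 = (z & x) | ((w | (z & x)) | (z & x))
t5 = t3 & t4 = ((w | (z & x)) | (z & x)) & ((z & x) | ((w | (z & x)) | (z & x)))
t6 = x | t5 = x | (((w | (z & x)) | (z & x)) & ((z & x) | ((w | (z & x)) | (z & x))))

x | (((w | (z & x)) | (z & x)) & ((z & x) | ((w | (z & x)) | (z & x))))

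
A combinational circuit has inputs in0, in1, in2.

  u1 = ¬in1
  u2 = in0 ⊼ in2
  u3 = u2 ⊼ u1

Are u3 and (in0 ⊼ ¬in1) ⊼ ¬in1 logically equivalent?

No

u1 = ¬in1
u2 = in0 ⊼ in2
u3 = u2 ⊼ u1 = (in0 ⊼ in2) ⊼ ¬in1
At in0=1, in1=0, in2=0: circuit gives 0, formula gives 1.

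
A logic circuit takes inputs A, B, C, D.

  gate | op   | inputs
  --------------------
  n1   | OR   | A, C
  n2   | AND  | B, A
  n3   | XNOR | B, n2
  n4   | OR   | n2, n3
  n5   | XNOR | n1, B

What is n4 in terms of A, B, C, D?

(B AND A) OR (B XNOR (B AND A))

n2 = B AND A
n3 = B XNOR n2 = B XNOR (B AND A)
n4 = n2 OR n3 = (B AND A) OR (B XNOR (B AND A))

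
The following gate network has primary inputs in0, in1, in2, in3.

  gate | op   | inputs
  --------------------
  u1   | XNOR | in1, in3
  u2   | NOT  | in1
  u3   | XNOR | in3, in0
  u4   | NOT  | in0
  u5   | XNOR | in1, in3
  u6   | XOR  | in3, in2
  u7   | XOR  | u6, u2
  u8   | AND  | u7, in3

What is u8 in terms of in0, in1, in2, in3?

((in3 XOR in2) XOR NOT in1) AND in3

u2 = NOT in1
u6 = in3 XOR in2
u7 = u6 XOR u2 = (in3 XOR in2) XOR NOT in1
u8 = u7 AND in3 = ((in3 XOR in2) XOR NOT in1) AND in3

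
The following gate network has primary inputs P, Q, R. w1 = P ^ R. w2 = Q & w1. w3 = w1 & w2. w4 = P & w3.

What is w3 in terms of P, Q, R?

(P ^ R) & (Q & (P ^ R))

w1 = P ^ R
w2 = Q & w1 = Q & (P ^ R)
w3 = w1 & w2 = (P ^ R) & (Q & (P ^ R))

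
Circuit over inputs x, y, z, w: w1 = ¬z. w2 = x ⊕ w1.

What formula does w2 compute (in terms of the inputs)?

w1 = ¬z
w2 = x ⊕ w1 = x ⊕ ¬z

x ⊕ ¬z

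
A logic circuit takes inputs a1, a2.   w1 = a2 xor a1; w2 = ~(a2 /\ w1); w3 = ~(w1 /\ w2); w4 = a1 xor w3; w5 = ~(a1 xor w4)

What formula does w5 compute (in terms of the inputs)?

w1 = a2 xor a1
w2 = ~(a2 /\ w1) = ~(a2 /\ (a2 xor a1))
w3 = ~(w1 /\ w2) = ~((a2 xor a1) /\ (~(a2 /\ (a2 xor a1))))
w4 = a1 xor w3 = a1 xor (~((a2 xor a1) /\ (~(a2 /\ (a2 xor a1)))))
w5 = ~(a1 xor w4) = ~(a1 xor (a1 xor (~((a2 xor a1) /\ (~(a2 /\ (a2 xor a1)))))))

~(a1 xor (a1 xor (~((a2 xor a1) /\ (~(a2 /\ (a2 xor a1)))))))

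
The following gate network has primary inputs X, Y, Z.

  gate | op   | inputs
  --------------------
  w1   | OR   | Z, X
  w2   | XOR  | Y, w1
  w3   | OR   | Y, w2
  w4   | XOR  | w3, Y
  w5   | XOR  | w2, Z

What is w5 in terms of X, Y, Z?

(Y XOR (Z OR X)) XOR Z

w1 = Z OR X
w2 = Y XOR w1 = Y XOR (Z OR X)
w5 = w2 XOR Z = (Y XOR (Z OR X)) XOR Z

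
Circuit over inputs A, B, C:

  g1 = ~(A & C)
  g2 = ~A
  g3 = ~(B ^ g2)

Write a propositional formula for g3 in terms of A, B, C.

g2 = ~A
g3 = ~(B ^ g2) = ~(B ^ ~A)

~(B ^ ~A)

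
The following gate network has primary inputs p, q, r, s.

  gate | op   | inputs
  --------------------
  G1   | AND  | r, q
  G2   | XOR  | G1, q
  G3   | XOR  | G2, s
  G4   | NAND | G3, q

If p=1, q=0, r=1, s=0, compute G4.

1

G1 = 1 AND 0 = 0
G2 = 0 XOR 0 = 0
G3 = 0 XOR 0 = 0
G4 = 0 NAND 0 = 1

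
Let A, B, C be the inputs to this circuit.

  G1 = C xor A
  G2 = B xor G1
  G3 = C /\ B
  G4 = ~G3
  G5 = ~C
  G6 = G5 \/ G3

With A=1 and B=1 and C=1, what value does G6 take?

G3 = 1 /\ 1 = 1
G5 = ~1 = 0
G6 = 0 \/ 1 = 1

1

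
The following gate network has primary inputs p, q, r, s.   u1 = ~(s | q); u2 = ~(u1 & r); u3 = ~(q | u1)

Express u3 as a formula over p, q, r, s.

~(q | (~(s | q)))

u1 = ~(s | q)
u3 = ~(q | u1) = ~(q | (~(s | q)))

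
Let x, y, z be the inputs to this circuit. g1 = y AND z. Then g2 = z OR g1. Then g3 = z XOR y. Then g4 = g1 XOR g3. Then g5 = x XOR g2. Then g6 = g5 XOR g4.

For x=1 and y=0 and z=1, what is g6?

g1 = 0 AND 1 = 0
g2 = 1 OR 0 = 1
g3 = 1 XOR 0 = 1
g4 = 0 XOR 1 = 1
g5 = 1 XOR 1 = 0
g6 = 0 XOR 1 = 1

1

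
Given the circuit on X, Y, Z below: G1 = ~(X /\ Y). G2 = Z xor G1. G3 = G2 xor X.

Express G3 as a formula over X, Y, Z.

(Z xor (~(X /\ Y))) xor X

G1 = ~(X /\ Y)
G2 = Z xor G1 = Z xor (~(X /\ Y))
G3 = G2 xor X = (Z xor (~(X /\ Y))) xor X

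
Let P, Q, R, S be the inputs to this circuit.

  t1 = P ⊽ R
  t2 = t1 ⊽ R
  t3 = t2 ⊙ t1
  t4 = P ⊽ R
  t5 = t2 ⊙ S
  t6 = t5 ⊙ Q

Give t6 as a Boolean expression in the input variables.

(((P ⊽ R) ⊽ R) ⊙ S) ⊙ Q

t1 = P ⊽ R
t2 = t1 ⊽ R = (P ⊽ R) ⊽ R
t5 = t2 ⊙ S = ((P ⊽ R) ⊽ R) ⊙ S
t6 = t5 ⊙ Q = (((P ⊽ R) ⊽ R) ⊙ S) ⊙ Q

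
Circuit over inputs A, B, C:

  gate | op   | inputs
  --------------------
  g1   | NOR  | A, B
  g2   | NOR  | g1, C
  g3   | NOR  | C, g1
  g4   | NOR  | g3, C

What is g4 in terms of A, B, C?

(C NOR (A NOR B)) NOR C

g1 = A NOR B
g3 = C NOR g1 = C NOR (A NOR B)
g4 = g3 NOR C = (C NOR (A NOR B)) NOR C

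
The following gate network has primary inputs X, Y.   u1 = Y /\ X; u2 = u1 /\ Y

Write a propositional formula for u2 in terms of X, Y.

(Y /\ X) /\ Y

u1 = Y /\ X
u2 = u1 /\ Y = (Y /\ X) /\ Y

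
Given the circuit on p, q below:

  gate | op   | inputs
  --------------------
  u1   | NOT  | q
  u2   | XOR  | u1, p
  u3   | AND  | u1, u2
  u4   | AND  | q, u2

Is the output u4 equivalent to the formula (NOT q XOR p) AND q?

u1 = NOT q
u2 = u1 XOR p = NOT q XOR p
u4 = q AND u2 = q AND (NOT q XOR p)
At p=0, q=0: circuit gives 0, formula gives 0.
At p=1, q=1: circuit gives 1, formula gives 1.
Agrees on all 4 inputs.

Yes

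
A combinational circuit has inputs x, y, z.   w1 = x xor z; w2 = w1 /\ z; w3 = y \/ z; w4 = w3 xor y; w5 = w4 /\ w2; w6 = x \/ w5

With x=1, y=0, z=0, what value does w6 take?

w1 = 1 xor 0 = 1
w2 = 1 /\ 0 = 0
w3 = 0 \/ 0 = 0
w4 = 0 xor 0 = 0
w5 = 0 /\ 0 = 0
w6 = 1 \/ 0 = 1

1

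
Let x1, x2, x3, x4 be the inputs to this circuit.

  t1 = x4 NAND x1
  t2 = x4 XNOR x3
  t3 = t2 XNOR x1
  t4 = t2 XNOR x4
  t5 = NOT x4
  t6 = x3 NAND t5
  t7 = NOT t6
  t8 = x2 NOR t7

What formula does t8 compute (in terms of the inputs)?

t5 = NOT x4
t6 = x3 NAND t5 = x3 NAND NOT x4
t7 = NOT t6 = NOT (x3 NAND NOT x4)
t8 = x2 NOR t7 = x2 NOR NOT (x3 NAND NOT x4)

x2 NOR NOT (x3 NAND NOT x4)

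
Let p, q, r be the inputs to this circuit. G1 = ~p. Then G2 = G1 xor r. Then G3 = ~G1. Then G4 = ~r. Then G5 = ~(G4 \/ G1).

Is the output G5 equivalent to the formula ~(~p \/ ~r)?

Yes

G1 = ~p
G4 = ~r
G5 = ~(G4 \/ G1) = ~(~r \/ ~p)
At p=0, q=0, r=0: circuit gives 0, formula gives 0.
At p=1, q=0, r=1: circuit gives 1, formula gives 1.
Agrees on all 8 inputs.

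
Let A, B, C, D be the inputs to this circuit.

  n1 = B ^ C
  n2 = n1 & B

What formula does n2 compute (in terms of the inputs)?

n1 = B ^ C
n2 = n1 & B = (B ^ C) & B

(B ^ C) & B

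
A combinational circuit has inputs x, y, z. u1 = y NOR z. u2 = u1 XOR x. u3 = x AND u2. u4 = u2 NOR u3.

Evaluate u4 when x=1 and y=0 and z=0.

1

u1 = 0 NOR 0 = 1
u2 = 1 XOR 1 = 0
u3 = 1 AND 0 = 0
u4 = 0 NOR 0 = 1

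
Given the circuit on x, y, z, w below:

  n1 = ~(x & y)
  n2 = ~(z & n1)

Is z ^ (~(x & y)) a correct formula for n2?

n1 = ~(x & y)
n2 = ~(z & n1) = ~(z & (~(x & y)))
At x=1, y=1, z=0, w=0: circuit gives 1, formula gives 0.

No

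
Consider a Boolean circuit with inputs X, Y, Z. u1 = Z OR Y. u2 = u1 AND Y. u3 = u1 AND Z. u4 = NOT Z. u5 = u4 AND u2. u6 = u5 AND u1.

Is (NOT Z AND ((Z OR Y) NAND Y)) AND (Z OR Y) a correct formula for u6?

u1 = Z OR Y
u2 = u1 AND Y = (Z OR Y) AND Y
u4 = NOT Z
u5 = u4 AND u2 = NOT Z AND ((Z OR Y) AND Y)
u6 = u5 AND u1 = (NOT Z AND ((Z OR Y) AND Y)) AND (Z OR Y)
At X=0, Y=1, Z=0: circuit gives 1, formula gives 0.

No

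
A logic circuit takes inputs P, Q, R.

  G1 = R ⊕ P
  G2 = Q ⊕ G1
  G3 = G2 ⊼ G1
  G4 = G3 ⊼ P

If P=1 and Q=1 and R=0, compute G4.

G1 = 0 ⊕ 1 = 1
G2 = 1 ⊕ 1 = 0
G3 = 0 ⊼ 1 = 1
G4 = 1 ⊼ 1 = 0

0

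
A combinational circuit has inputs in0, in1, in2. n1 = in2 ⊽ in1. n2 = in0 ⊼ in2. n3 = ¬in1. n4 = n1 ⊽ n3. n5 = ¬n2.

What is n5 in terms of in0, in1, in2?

¬(in0 ⊼ in2)

n2 = in0 ⊼ in2
n5 = ¬n2 = ¬(in0 ⊼ in2)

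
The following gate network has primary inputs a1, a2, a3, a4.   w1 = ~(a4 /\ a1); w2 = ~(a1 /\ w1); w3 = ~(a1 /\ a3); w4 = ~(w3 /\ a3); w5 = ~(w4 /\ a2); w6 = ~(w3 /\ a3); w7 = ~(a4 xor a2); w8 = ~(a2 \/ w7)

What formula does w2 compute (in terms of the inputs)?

~(a1 /\ (~(a4 /\ a1)))

w1 = ~(a4 /\ a1)
w2 = ~(a1 /\ w1) = ~(a1 /\ (~(a4 /\ a1)))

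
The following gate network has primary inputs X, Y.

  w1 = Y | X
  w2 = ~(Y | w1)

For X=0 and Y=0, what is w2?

1

w1 = 0 | 0 = 0
w2 = ~(0 | 0) = 1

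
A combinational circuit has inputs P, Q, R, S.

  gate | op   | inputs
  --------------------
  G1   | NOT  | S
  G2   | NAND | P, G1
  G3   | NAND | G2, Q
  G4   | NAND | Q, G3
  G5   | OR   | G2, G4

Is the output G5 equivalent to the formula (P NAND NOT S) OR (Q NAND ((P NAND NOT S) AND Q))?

No

G1 = NOT S
G2 = P NAND G1 = P NAND NOT S
G3 = G2 NAND Q = (P NAND NOT S) NAND Q
G4 = Q NAND G3 = Q NAND ((P NAND NOT S) NAND Q)
G5 = G2 OR G4 = (P NAND NOT S) OR (Q NAND ((P NAND NOT S) NAND Q))
At P=1, Q=1, R=0, S=0: circuit gives 0, formula gives 1.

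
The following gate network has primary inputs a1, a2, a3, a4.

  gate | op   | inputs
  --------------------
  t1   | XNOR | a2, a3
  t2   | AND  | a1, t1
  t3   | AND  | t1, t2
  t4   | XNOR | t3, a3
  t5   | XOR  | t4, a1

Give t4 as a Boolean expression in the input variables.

t1 = a2 XNOR a3
t2 = a1 AND t1 = a1 AND (a2 XNOR a3)
t3 = t1 AND t2 = (a2 XNOR a3) AND (a1 AND (a2 XNOR a3))
t4 = t3 XNOR a3 = ((a2 XNOR a3) AND (a1 AND (a2 XNOR a3))) XNOR a3

((a2 XNOR a3) AND (a1 AND (a2 XNOR a3))) XNOR a3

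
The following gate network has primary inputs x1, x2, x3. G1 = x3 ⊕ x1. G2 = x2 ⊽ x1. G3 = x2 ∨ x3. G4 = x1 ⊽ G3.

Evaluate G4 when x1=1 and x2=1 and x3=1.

G3 = 1 ∨ 1 = 1
G4 = 1 ⊽ 1 = 0

0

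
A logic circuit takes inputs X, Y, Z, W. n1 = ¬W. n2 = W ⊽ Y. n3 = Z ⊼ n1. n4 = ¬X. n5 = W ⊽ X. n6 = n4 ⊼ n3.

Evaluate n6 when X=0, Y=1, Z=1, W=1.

0

n1 = ¬1 = 0
n3 = 1 ⊼ 0 = 1
n4 = ¬0 = 1
n6 = 1 ⊼ 1 = 0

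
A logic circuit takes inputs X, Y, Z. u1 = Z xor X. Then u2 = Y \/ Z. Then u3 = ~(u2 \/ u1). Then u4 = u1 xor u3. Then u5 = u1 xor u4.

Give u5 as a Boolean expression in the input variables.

u1 = Z xor X
u2 = Y \/ Z
u3 = ~(u2 \/ u1) = ~((Y \/ Z) \/ (Z xor X))
u4 = u1 xor u3 = (Z xor X) xor (~((Y \/ Z) \/ (Z xor X)))
u5 = u1 xor u4 = (Z xor X) xor ((Z xor X) xor (~((Y \/ Z) \/ (Z xor X))))

(Z xor X) xor ((Z xor X) xor (~((Y \/ Z) \/ (Z xor X))))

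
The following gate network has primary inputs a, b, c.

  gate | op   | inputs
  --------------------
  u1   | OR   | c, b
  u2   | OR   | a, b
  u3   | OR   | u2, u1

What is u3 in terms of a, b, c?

u1 = c OR b
u2 = a OR b
u3 = u2 OR u1 = (a OR b) OR (c OR b)

(a OR b) OR (c OR b)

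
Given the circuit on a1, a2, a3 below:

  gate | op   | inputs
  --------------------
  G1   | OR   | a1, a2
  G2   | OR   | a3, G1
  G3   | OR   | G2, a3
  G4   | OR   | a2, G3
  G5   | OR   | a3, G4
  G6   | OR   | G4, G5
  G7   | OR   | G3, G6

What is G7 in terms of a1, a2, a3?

((a3 OR (a1 OR a2)) OR a3) OR ((a2 OR ((a3 OR (a1 OR a2)) OR a3)) OR (a3 OR (a2 OR ((a3 OR (a1 OR a2)) OR a3))))

G1 = a1 OR a2
G2 = a3 OR G1 = a3 OR (a1 OR a2)
G3 = G2 OR a3 = (a3 OR (a1 OR a2)) OR a3
G4 = a2 OR G3 = a2 OR ((a3 OR (a1 OR a2)) OR a3)
G5 = a3 OR G4 = a3 OR (a2 OR ((a3 OR (a1 OR a2)) OR a3))
G6 = G4 OR G5 = (a2 OR ((a3 OR (a1 OR a2)) OR a3)) OR (a3 OR (a2 OR ((a3 OR (a1 OR a2)) OR a3)))
G7 = G3 OR G6 = ((a3 OR (a1 OR a2)) OR a3) OR ((a2 OR ((a3 OR (a1 OR a2)) OR a3)) OR (a3 OR (a2 OR ((a3 OR (a1 OR a2)) OR a3))))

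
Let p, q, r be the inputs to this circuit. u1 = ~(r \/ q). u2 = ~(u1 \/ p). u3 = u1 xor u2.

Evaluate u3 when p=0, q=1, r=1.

1

u1 = ~(1 \/ 1) = 0
u2 = ~(0 \/ 0) = 1
u3 = 0 xor 1 = 1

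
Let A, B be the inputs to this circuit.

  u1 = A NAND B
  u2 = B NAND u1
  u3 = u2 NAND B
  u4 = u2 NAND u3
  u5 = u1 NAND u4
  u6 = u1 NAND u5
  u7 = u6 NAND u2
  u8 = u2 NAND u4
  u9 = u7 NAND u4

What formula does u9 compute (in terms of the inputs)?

(((A NAND B) NAND ((A NAND B) NAND ((B NAND (A NAND B)) NAND ((B NAND (A NAND B)) NAND B)))) NAND (B NAND (A NAND B))) NAND ((B NAND (A NAND B)) NAND ((B NAND (A NAND B)) NAND B))

u1 = A NAND B
u2 = B NAND u1 = B NAND (A NAND B)
u3 = u2 NAND B = (B NAND (A NAND B)) NAND B
u4 = u2 NAND u3 = (B NAND (A NAND B)) NAND ((B NAND (A NAND B)) NAND B)
u5 = u1 NAND u4 = (A NAND B) NAND ((B NAND (A NAND B)) NAND ((B NAND (A NAND B)) NAND B))
u6 = u1 NAND u5 = (A NAND B) NAND ((A NAND B) NAND ((B NAND (A NAND B)) NAND ((B NAND (A NAND B)) NAND B)))
u7 = u6 NAND u2 = ((A NAND B) NAND ((A NAND B) NAND ((B NAND (A NAND B)) NAND ((B NAND (A NAND B)) NAND B)))) NAND (B NAND (A NAND B))
u9 = u7 NAND u4 = (((A NAND B) NAND ((A NAND B) NAND ((B NAND (A NAND B)) NAND ((B NAND (A NAND B)) NAND B)))) NAND (B NAND (A NAND B))) NAND ((B NAND (A NAND B)) NAND ((B NAND (A NAND B)) NAND B))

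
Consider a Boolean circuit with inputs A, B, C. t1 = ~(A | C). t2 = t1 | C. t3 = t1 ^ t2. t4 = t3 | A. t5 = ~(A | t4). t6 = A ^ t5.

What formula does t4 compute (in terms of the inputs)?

t1 = ~(A | C)
t2 = t1 | C = (~(A | C)) | C
t3 = t1 ^ t2 = (~(A | C)) ^ ((~(A | C)) | C)
t4 = t3 | A = ((~(A | C)) ^ ((~(A | C)) | C)) | A

((~(A | C)) ^ ((~(A | C)) | C)) | A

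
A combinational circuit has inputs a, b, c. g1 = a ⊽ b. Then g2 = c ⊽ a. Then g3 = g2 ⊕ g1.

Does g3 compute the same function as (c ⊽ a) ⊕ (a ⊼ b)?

g1 = a ⊽ b
g2 = c ⊽ a
g3 = g2 ⊕ g1 = (c ⊽ a) ⊕ (a ⊽ b)
At a=0, b=1, c=0: circuit gives 1, formula gives 0.

No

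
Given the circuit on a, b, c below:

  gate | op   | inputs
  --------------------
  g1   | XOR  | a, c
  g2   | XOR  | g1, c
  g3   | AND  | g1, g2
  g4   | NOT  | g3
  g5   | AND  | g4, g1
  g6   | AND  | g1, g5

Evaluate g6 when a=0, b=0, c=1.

g1 = 0 XOR 1 = 1
g2 = 1 XOR 1 = 0
g3 = 1 AND 0 = 0
g4 = NOT 0 = 1
g5 = 1 AND 1 = 1
g6 = 1 AND 1 = 1

1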